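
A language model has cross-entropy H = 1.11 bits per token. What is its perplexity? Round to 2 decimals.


Perplexity formula: PP = 2^H
H = 1.11
PP = 2^1.11
Decompose: 2^1.11 = 2^1 * 2^0.11
2^1 = 2, 2^0.11 ~ 1.0792282
PP ~ 2 * 1.0792282 = 2.1584564
Rounded to 2 decimals: 2.16

2.16


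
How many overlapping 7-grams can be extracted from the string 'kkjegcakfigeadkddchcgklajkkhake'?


String 'kkjegcakfigeadkddchcgklajkkhake' has length L = 31.
Number of overlapping n-grams = L - n + 1
Substituting: 31 - 7 + 1 = 25

25


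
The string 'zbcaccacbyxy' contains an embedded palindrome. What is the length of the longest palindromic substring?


Scanning 'zbcaccacbyxy' for palindromic substrings.
Substring at positions 1-8: 'bcaccacb'.
Check: reverse('bcaccacb') = 'bcaccacb' -> palindrome confirmed.
Neighbouring characters ('z' / 'y') break symmetry, so it cannot extend further.
No longer palindromic substring exists; longest length = 8

8


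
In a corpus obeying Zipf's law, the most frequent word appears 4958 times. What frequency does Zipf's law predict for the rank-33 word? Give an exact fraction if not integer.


Zipf's law: freq(rank) = f1 / rank
f1 = 4958, rank = 33
freq = 4958 / 33
GCD(4958, 33) = 1
Simplified: 4958/33

4958/33


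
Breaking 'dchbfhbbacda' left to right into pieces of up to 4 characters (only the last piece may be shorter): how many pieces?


'dchbfhbbacda' has 12 characters.
Chunking with max size 4:
  Chunk 1: 'dchb' (positions 0-3)
  Chunk 2: 'fhbb' (positions 4-7)
  Chunk 3: 'acda' (positions 8-11)
Total chunks: ceil(12 / 4) = 3

3


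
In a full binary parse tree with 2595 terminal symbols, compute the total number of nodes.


Leaf nodes (terminals): 2595
Internal nodes = n - 1 = 2595 - 1 = 2594
Total = leaves + internal = 2595 + 2594 = 5189

5189


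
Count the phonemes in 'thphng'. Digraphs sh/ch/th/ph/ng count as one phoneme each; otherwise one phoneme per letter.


Parsing 'thphng' greedily, digraphs first:
  'th' -> digraph (1 consonant phoneme) (phonemes so far: 1)
  'ph' -> digraph (1 consonant phoneme) (phonemes so far: 2)
  'ng' -> digraph (1 consonant phoneme) (phonemes so far: 3)
Total phonemes: 3

3


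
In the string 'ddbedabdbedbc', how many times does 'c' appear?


Scanning 'ddbedabdbedbc' for 'c':
  Position 12: 'c' -> MATCH (count: 1)
Total occurrences of 'c': 1

1


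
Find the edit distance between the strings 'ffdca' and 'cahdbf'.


Building DP table for s1='ffdca' (len 5) and s2='cahdbf' (len 6):
       c  a  h  d  b  f
    0  1  2  3  4  5  6
  f 1  1  2  3  4  5  5
  f 2  2  2  3  4  5  5
  d 3  3  3  3  3  4  5
  c 4  3  4  4  4  4  5
  a 5  4  3  4  5  5  5
Edit distance = dp[5][6] = 5

5


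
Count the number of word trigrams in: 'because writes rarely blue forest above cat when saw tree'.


Word trigrams from [10] words:
  Trigram 1: (because writes rarely)
  Trigram 2: (writes rarely blue)
  Trigram 3: (rarely blue forest)
  Trigram 4: (blue forest above)
  Trigram 5: (forest above cat)
  Trigram 6: (above cat when)
  Trigram 7: (cat when saw)
  Trigram 8: (when saw tree)
Total word trigrams: 10 - 2 = 8

8


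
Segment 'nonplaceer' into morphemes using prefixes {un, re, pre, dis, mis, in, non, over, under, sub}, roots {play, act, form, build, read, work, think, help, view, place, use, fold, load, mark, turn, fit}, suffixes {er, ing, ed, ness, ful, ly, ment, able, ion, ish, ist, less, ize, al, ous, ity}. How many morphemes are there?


Segmenting 'nonplaceer' against the inventory:
  'non' -> prefix (morpheme 1)
  'place' -> root (morpheme 2)
  'er' -> suffix (morpheme 3)
Total morphemes: 3

3


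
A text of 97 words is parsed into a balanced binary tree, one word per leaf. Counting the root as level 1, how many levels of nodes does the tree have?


In a balanced binary tree with n leaves the deepest leaf is ceil(log2(n)) edges below the root,
so counting node levels inclusive of root and leaves gives ceil(log2(n)) + 1 levels.
log2(97) = 6.5999
ceil(6.5999) = 7
levels = 7 + 1 = 8

8


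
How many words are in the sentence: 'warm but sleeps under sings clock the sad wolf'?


Counting words by splitting on spaces:
  Word 1: 'warm'
  Word 2: 'but'
  Word 3: 'sleeps'
  Word 4: 'under'
  Word 5: 'sings'
  Word 6: 'clock'
  Word 7: 'the'
  Word 8: 'sad'
  Word 9: 'wolf'
Total words: 9

9


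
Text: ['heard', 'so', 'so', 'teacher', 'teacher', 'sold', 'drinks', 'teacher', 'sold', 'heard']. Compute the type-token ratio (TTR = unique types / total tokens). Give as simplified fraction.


Tokens: 10
Unique types: ('drinks', 'heard', 'so', 'sold', 'teacher') = 5
TTR = 5/10
Simplify: divide both by 5 -> 1/2
TTR = 1/2

1/2


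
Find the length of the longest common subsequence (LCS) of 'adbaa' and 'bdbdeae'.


DP table for LCS of 'adbaa' and 'bdbdeae':
       b  d  b  d  e  a  e
    0  0  0  0  0  0  0  0
  a 0  0  0  0  0  0  1  1
  d 0  0  1  1  1  1  1  1
  b 0  1  1  2  2  2  2  2
  a 0  1  1  2  2  2  3  3
  a 0  1  1  2  2  2  3  3
LCS: 'dba'
LCS length = 3

3


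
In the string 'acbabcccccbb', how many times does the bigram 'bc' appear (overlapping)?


Scanning 'acbabcccccbb' for bigram 'bc':
  Position 0: 'ac' -> no
  Position 1: 'cb' -> no
  Position 2: 'ba' -> no
  Position 3: 'ab' -> no
  Position 4: 'bc' -> MATCH
  Position 5: 'cc' -> no
  Position 6: 'cc' -> no
  Position 7: 'cc' -> no
  Position 8: 'cc' -> no
  Position 9: 'cb' -> no
  Position 10: 'bb' -> no
Total matches: 1

1


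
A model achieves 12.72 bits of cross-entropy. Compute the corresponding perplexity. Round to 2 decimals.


Perplexity formula: PP = 2^H
H = 12.72
PP = 2^12.72
Decompose: 2^12.72 = 2^12 * 2^0.72
2^12 = 4096, 2^0.72 ~ 1.6471820
PP ~ 4096 * 1.6471820 = 6746.8574720
Rounded to 2 decimals: 6746.86

6746.86


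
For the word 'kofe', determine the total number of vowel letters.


Scanning each character of 'kofe':
  Position 1: 'k' -> consonant (running count: 0)
  Position 2: 'o' -> vowel (running count: 1)
  Position 3: 'f' -> consonant (running count: 1)
  Position 4: 'e' -> vowel (running count: 2)
Total vowels: 2

2


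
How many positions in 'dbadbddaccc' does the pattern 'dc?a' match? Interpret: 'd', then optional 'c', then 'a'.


Pattern: dc?a means 'd', then optional 'c', then 'a'.
Scanning 'dbadbddaccc' position-by-position:
  Pos 0: window 'dba' -> no
  Pos 1: window 'bad' -> no
  Pos 2: window 'adb' -> no
  Pos 3: window 'dbd' -> no
  Pos 4: window 'bdd' -> no
  Pos 5: window 'dda' -> no
  Pos 6: window 'dac' -> MATCH
  Pos 7: window 'acc' -> no
  Pos 8: window 'ccc' -> no
  Pos 9: window 'cc' -> no
  Pos 10: window 'c' -> no
Total matches: 1

1


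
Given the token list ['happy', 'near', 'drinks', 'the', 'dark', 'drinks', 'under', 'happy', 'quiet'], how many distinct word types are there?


Listing all tokens and tracking unique types:
  Token 1: 'happy' -> NEW (unique so far: 1)
  Token 2: 'near' -> NEW (unique so far: 2)
  Token 3: 'drinks' -> NEW (unique so far: 3)
  Token 4: 'the' -> NEW (unique so far: 4)
  Token 5: 'dark' -> NEW (unique so far: 5)
  Token 6: 'drinks' -> duplicate (unique so far: 5)
  Token 7: 'under' -> NEW (unique so far: 6)
  Token 8: 'happy' -> duplicate (unique so far: 6)
  Token 9: 'quiet' -> NEW (unique so far: 7)
Unique types: ('dark', 'drinks', 'happy', 'near', 'quiet', 'the', 'under')
Vocabulary size: 7

7


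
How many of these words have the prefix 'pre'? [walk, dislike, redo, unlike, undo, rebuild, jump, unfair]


Checking each word for prefix 'pre':
  'walk' -> no (count: 0)
  'dislike' -> no (count: 0)
  'redo' -> no (count: 0)
  'unlike' -> no (count: 0)
  'undo' -> no (count: 0)
  'rebuild' -> no (count: 0)
  'jump' -> no (count: 0)
  'unfair' -> no (count: 0)
Total with prefix 'pre': 0

0


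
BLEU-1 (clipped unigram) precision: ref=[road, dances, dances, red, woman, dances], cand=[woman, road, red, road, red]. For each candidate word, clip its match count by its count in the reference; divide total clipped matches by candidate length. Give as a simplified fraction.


Reference word counts: {'dances': 3, 'red': 1, 'road': 1, 'woman': 1}
Checking each candidate word (with clipping):
  'woman' -> in reference (ref count 1, used 1/1) -> match (matches: 1)
  'road' -> in reference (ref count 1, used 1/1) -> match (matches: 2)
  'red' -> in reference (ref count 1, used 1/1) -> match (matches: 3)
  'road' -> ref count 1 already used up (1/1) -> clipped, no match (matches: 3)
  'red' -> ref count 1 already used up (1/1) -> clipped, no match (matches: 3)
Clipped matches: 3, Candidate length: 5
Precision = 3/5

3/5


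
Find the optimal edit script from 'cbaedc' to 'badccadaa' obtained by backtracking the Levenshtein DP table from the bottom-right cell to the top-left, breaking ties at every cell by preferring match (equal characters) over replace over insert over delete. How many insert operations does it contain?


Edit distance = 7. Backtracking from cell (6, 9) with preference match > replace > insert > delete,
then listing the resulting alignment 'cbaedc' -> 'badccadaa' left to right:
  Step 1: insert 'b' [insertion #1]
  Step 2: insert 'a' [insertion #2]
  Step 3: insert 'd' [insertion #3]
  Step 4: keep 'c'
  Step 5: replace b->c
  Step 6: keep 'a'
  Step 7: replace e->d
  Step 8: replace d->a
  Step 9: replace c->a
Total insertions: 3

3


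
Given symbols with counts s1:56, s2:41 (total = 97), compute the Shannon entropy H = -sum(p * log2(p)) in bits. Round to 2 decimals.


Computing entropy H = -sum(p_i * log2(p_i)):
  s1: p = 56/97 = 0.5773, -p*log2(p) = 0.4576
  s2: p = 41/97 = 0.4227, -p*log2(p) = 0.5251
H = sum of terms = 0.9827
Rounded to 2 decimals: 0.98

0.98


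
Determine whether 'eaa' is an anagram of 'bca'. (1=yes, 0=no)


Sort characters of 'eaa': 'aae'
Sort characters of 'bca': 'abc'
Sorted forms differ -> they are NOT anagrams
Result: 0

0


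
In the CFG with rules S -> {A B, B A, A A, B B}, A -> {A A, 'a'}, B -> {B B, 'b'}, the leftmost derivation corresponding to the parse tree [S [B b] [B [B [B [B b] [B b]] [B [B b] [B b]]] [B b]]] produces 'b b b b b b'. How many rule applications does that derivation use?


Every bracketed nonterminal node [X ...] in the tree is produced by exactly one rule application.
Reading the tree off as a leftmost derivation:
  Step 1: S  =>  B B   (applied S -> B B)
  Step 2: B B  =>  b B   (applied B -> b)
  Step 3: b B  =>  b B B   (applied B -> B B)
  Step 4: b B B  =>  b B B B   (applied B -> B B)
  Step 5: b B B B  =>  b B B B B   (applied B -> B B)
  Step 6: b B B B B  =>  b b B B B   (applied B -> b)
  Step 7: b b B B B  =>  b b b B B   (applied B -> b)
  Step 8: b b b B B  =>  b b b B B B   (applied B -> B B)
  Step 9: b b b B B B  =>  b b b b B B   (applied B -> b)
  Step 10: b b b b B B  =>  b b b b b B   (applied B -> b)
  Step 11: b b b b b B  =>  b b b b b b   (applied B -> b)
Final yield: b b b b b b
Total rewrite steps: 11

11


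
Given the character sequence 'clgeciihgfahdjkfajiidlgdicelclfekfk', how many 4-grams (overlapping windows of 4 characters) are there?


String 'clgeciihgfahdjkfajiidlgdicelclfekfk' has length L = 35.
Number of overlapping n-grams = L - n + 1
Substituting: 35 - 4 + 1 = 32

32


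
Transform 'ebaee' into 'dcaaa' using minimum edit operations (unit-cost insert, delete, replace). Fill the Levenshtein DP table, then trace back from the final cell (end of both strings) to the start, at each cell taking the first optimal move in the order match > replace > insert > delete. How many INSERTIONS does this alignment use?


Edit distance = 4. Backtracking from cell (5, 5) with preference match > replace > insert > delete,
then listing the resulting alignment 'ebaee' -> 'dcaaa' left to right:
  Step 1: replace e->d
  Step 2: replace b->c
  Step 3: keep 'a'
  Step 4: replace e->a
  Step 5: replace e->a
Total insertions: 0

0


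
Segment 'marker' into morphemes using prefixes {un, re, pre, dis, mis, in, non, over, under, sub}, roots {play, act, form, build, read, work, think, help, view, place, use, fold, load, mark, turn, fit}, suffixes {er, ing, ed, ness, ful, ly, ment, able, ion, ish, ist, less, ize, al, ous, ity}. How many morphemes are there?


Segmenting 'marker' against the inventory:
  'mark' -> root (morpheme 1)
  'er' -> suffix (morpheme 2)
Total morphemes: 2

2


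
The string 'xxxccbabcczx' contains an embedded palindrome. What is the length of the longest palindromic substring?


Scanning 'xxxccbabcczx' for palindromic substrings.
Substring at positions 3-9: 'ccbabcc'.
Check: reverse('ccbabcc') = 'ccbabcc' -> palindrome confirmed.
Neighbouring characters ('x' / 'z') break symmetry, so it cannot extend further.
No longer palindromic substring exists; longest length = 7

7


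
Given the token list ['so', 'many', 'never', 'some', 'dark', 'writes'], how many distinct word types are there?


Listing all tokens and tracking unique types:
  Token 1: 'so' -> NEW (unique so far: 1)
  Token 2: 'many' -> NEW (unique so far: 2)
  Token 3: 'never' -> NEW (unique so far: 3)
  Token 4: 'some' -> NEW (unique so far: 4)
  Token 5: 'dark' -> NEW (unique so far: 5)
  Token 6: 'writes' -> NEW (unique so far: 6)
Unique types: ('dark', 'many', 'never', 'so', 'some', 'writes')
Vocabulary size: 6

6


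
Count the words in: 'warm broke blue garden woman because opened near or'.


Counting words by splitting on spaces:
  Word 1: 'warm'
  Word 2: 'broke'
  Word 3: 'blue'
  Word 4: 'garden'
  Word 5: 'woman'
  Word 6: 'because'
  Word 7: 'opened'
  Word 8: 'near'
  Word 9: 'or'
Total words: 9

9


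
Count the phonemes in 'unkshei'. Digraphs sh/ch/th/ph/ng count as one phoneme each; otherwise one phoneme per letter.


Parsing 'unkshei' greedily, digraphs first:
  'u' -> vowel phoneme (phonemes so far: 1)
  'n' -> consonant phoneme (phonemes so far: 2)
  'k' -> consonant phoneme (phonemes so far: 3)
  'sh' -> digraph (1 consonant phoneme) (phonemes so far: 4)
  'e' -> vowel phoneme (phonemes so far: 5)
  'i' -> vowel phoneme (phonemes so far: 6)
Total phonemes: 6

6


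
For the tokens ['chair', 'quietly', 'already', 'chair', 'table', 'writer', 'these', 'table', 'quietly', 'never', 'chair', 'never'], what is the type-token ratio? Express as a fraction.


Tokens: 12
Unique types: ('already', 'chair', 'never', 'quietly', 'table', 'these', 'writer') = 7
TTR = 7/12
Already in lowest terms.

7/12


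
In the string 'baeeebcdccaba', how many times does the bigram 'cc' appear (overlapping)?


Scanning 'baeeebcdccaba' for bigram 'cc':
  Position 0: 'ba' -> no
  Position 1: 'ae' -> no
  Position 2: 'ee' -> no
  Position 3: 'ee' -> no
  Position 4: 'eb' -> no
  Position 5: 'bc' -> no
  Position 6: 'cd' -> no
  Position 7: 'dc' -> no
  Position 8: 'cc' -> MATCH
  Position 9: 'ca' -> no
  Position 10: 'ab' -> no
  Position 11: 'ba' -> no
Total matches: 1

1


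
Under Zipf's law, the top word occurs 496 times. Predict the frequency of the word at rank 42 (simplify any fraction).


Zipf's law: freq(rank) = f1 / rank
f1 = 496, rank = 42
freq = 496 / 42
GCD(496, 42) = 2
Simplified: 248/21

248/21


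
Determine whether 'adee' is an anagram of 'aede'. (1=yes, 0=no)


Sort characters of 'adee': 'adee'
Sort characters of 'aede': 'adee'
Sorted forms match -> they ARE anagrams
Result: 1

1


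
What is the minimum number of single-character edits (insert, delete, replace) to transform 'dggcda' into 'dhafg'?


Building DP table for s1='dggcda' (len 6) and s2='dhafg' (len 5):
       d  h  a  f  g
    0  1  2  3  4  5
  d 1  0  1  2  3  4
  g 2  1  1  2  3  3
  g 3  2  2  2  3  3
  c 4  3  3  3  3  4
  d 5  4  4  4  4  4
  a 6  5  5  4  5  5
Edit distance = dp[6][5] = 5

5


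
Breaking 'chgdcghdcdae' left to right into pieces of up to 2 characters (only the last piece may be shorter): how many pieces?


'chgdcghdcdae' has 12 characters.
Chunking with max size 2:
  Chunk 1: 'ch' (positions 0-1)
  Chunk 2: 'gd' (positions 2-3)
  Chunk 3: 'cg' (positions 4-5)
  Chunk 4: 'hd' (positions 6-7)
  Chunk 5: 'cd' (positions 8-9)
  Chunk 6: 'ae' (positions 10-11)
Total chunks: ceil(12 / 2) = 6

6


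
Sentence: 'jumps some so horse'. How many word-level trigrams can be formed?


Word trigrams from [4] words:
  Trigram 1: (jumps some so)
  Trigram 2: (some so horse)
Total word trigrams: 4 - 2 = 2

2


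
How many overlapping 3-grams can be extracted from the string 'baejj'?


String 'baejj' has length L = 5.
Number of overlapping n-grams = L - n + 1
Substituting: 5 - 3 + 1 = 3

3


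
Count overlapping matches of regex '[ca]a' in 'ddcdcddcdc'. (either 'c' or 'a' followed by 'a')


Pattern: [ca]a means either 'c' or 'a' followed by 'a'.
Scanning 'ddcdcddcdc' position-by-position:
  Pos 0: window 'dd' -> no
  Pos 1: window 'dc' -> no
  Pos 2: window 'cd' -> no
  Pos 3: window 'dc' -> no
  Pos 4: window 'cd' -> no
  Pos 5: window 'dd' -> no
  Pos 6: window 'dc' -> no
  Pos 7: window 'cd' -> no
  Pos 8: window 'dc' -> no
  Pos 9: window 'c' -> no
Total matches: 0

0


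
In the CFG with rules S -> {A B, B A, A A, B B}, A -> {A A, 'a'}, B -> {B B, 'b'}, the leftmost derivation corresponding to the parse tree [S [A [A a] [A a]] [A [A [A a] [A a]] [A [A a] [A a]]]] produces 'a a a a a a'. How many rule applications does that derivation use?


Every bracketed nonterminal node [X ...] in the tree is produced by exactly one rule application.
Reading the tree off as a leftmost derivation:
  Step 1: S  =>  A A   (applied S -> A A)
  Step 2: A A  =>  A A A   (applied A -> A A)
  Step 3: A A A  =>  a A A   (applied A -> a)
  Step 4: a A A  =>  a a A   (applied A -> a)
  Step 5: a a A  =>  a a A A   (applied A -> A A)
  Step 6: a a A A  =>  a a A A A   (applied A -> A A)
  Step 7: a a A A A  =>  a a a A A   (applied A -> a)
  Step 8: a a a A A  =>  a a a a A   (applied A -> a)
  Step 9: a a a a A  =>  a a a a A A   (applied A -> A A)
  Step 10: a a a a A A  =>  a a a a a A   (applied A -> a)
  Step 11: a a a a a A  =>  a a a a a a   (applied A -> a)
Final yield: a a a a a a
Total rewrite steps: 11

11


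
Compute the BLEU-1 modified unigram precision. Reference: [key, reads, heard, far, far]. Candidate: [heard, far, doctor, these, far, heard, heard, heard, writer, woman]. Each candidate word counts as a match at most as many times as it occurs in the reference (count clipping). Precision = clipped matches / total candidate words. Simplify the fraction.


Reference word counts: {'far': 2, 'heard': 1, 'key': 1, 'reads': 1}
Checking each candidate word (with clipping):
  'heard' -> in reference (ref count 1, used 1/1) -> match (matches: 1)
  'far' -> in reference (ref count 2, used 1/2) -> match (matches: 2)
  'doctor' -> not in reference -> no match (matches: 2)
  'these' -> not in reference -> no match (matches: 2)
  'far' -> in reference (ref count 2, used 2/2) -> match (matches: 3)
  'heard' -> ref count 1 already used up (1/1) -> clipped, no match (matches: 3)
  'heard' -> ref count 1 already used up (1/1) -> clipped, no match (matches: 3)
  'heard' -> ref count 1 already used up (1/1) -> clipped, no match (matches: 3)
  'writer' -> not in reference -> no match (matches: 3)
  'woman' -> not in reference -> no match (matches: 3)
Clipped matches: 3, Candidate length: 10
Precision = 3/10

3/10


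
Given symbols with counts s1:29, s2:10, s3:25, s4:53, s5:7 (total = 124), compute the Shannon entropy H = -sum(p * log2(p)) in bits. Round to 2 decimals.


Computing entropy H = -sum(p_i * log2(p_i)):
  s1: p = 29/124 = 0.2339, -p*log2(p) = 0.4902
  s2: p = 10/124 = 0.0806, -p*log2(p) = 0.2929
  s3: p = 25/124 = 0.2016, -p*log2(p) = 0.4658
  s4: p = 53/124 = 0.4274, -p*log2(p) = 0.5241
  s5: p = 7/124 = 0.0565, -p*log2(p) = 0.2341
H = sum of terms = 2.0071
Rounded to 2 decimals: 2.01

2.01


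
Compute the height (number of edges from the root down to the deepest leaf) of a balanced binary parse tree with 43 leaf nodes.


In a balanced binary tree with n leaves the deepest leaf is ceil(log2(n)) edges below the root.
log2(43) = 5.4263
ceil(5.4263) = 6
height (edges) = 6

6


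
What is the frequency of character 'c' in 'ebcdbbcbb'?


Scanning 'ebcdbbcbb' for 'c':
  Position 2: 'c' -> MATCH (count: 1)
  Position 6: 'c' -> MATCH (count: 2)
Total occurrences of 'c': 2

2


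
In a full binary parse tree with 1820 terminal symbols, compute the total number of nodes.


Leaf nodes (terminals): 1820
Internal nodes = n - 1 = 1820 - 1 = 1819
Total = leaves + internal = 1820 + 1819 = 3639

3639


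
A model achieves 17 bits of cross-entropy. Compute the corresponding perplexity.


Perplexity formula: PP = 2^H
H = 17
PP = 2^17
PP = 2^17 = 131072

131072


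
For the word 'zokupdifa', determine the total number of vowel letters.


Scanning each character of 'zokupdifa':
  Position 1: 'z' -> consonant (running count: 0)
  Position 2: 'o' -> vowel (running count: 1)
  Position 3: 'k' -> consonant (running count: 1)
  Position 4: 'u' -> vowel (running count: 2)
  Position 5: 'p' -> consonant (running count: 2)
  Position 6: 'd' -> consonant (running count: 2)
  Position 7: 'i' -> vowel (running count: 3)
  Position 8: 'f' -> consonant (running count: 3)
  Position 9: 'a' -> vowel (running count: 4)
Total vowels: 4

4


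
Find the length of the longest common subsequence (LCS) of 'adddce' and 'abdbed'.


DP table for LCS of 'adddce' and 'abdbed':
       a  b  d  b  e  d
    0  0  0  0  0  0  0
  a 0  1  1  1  1  1  1
  d 0  1  1  2  2  2  2
  d 0  1  1  2  2  2  3
  d 0  1  1  2  2  2  3
  c 0  1  1  2  2  2  3
  e 0  1  1  2  2  3  3
LCS: 'add'
LCS length = 3

3


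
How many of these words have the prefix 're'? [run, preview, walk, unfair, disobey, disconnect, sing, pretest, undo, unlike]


Checking each word for prefix 're':
  'run' -> no (count: 0)
  'preview' -> no (count: 0)
  'walk' -> no (count: 0)
  'unfair' -> no (count: 0)
  'disobey' -> no (count: 0)
  'disconnect' -> no (count: 0)
  'sing' -> no (count: 0)
  'pretest' -> no (count: 0)
  'undo' -> no (count: 0)
  'unlike' -> no (count: 0)
Total with prefix 're': 0

0


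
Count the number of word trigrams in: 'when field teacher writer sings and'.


Word trigrams from [6] words:
  Trigram 1: (when field teacher)
  Trigram 2: (field teacher writer)
  Trigram 3: (teacher writer sings)
  Trigram 4: (writer sings and)
Total word trigrams: 6 - 2 = 4

4


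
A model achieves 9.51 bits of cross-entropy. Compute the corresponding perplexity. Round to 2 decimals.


Perplexity formula: PP = 2^H
H = 9.51
PP = 2^9.51
Decompose: 2^9.51 = 2^9 * 2^0.51
2^9 = 512, 2^0.51 ~ 1.4240502
PP ~ 512 * 1.4240502 = 729.1137024
Rounded to 2 decimals: 729.11

729.11


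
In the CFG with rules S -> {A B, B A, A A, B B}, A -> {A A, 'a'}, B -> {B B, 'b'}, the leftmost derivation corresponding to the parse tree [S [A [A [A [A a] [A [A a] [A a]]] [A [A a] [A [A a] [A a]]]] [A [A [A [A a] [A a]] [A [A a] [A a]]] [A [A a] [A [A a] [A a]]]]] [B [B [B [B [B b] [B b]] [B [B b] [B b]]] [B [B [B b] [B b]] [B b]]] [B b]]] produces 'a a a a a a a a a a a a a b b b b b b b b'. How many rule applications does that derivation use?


Every bracketed nonterminal node [X ...] in the tree is produced by exactly one rule application.
Reading the tree off as a leftmost derivation:
  Step 1: S  =>  A B   (applied S -> A B)
  Step 2: A B  =>  A A B   (applied A -> A A)
  Step 3: A A B  =>  A A A B   (applied A -> A A)
  Step 4: A A A B  =>  A A A A B   (applied A -> A A)
  Step 5: A A A A B  =>  a A A A B   (applied A -> a)
  Step 6: a A A A B  =>  a A A A A B   (applied A -> A A)
  Step 7: a A A A A B  =>  a a A A A B   (applied A -> a)
  Step 8: a a A A A B  =>  a a a A A B   (applied A -> a)
  Step 9: a a a A A B  =>  a a a A A A B   (applied A -> A A)
  Step 10: a a a A A A B  =>  a a a a A A B   (applied A -> a)
  Step 11: a a a a A A B  =>  a a a a A A A B   (applied A -> A A)
  Step 12: a a a a A A A B  =>  a a a a a A A B   (applied A -> a)
  Step 13: a a a a a A A B  =>  a a a a a a A B   (applied A -> a)
  Step 14: a a a a a a A B  =>  a a a a a a A A B   (applied A -> A A)
  Step 15: a a a a a a A A B  =>  a a a a a a A A A B   (applied A -> A A)
  Step 16: a a a a a a A A A B  =>  a a a a a a A A A A B   (applied A -> A A)
  Step 17: a a a a a a A A A A B  =>  a a a a a a a A A A B   (applied A -> a)
  Step 18: a a a a a a a A A A B  =>  a a a a a a a a A A B   (applied A -> a)
  Step 19: a a a a a a a a A A B  =>  a a a a a a a a A A A B   (applied A -> A A)
  Step 20: a a a a a a a a A A A B  =>  a a a a a a a a a A A B   (applied A -> a)
  Step 21: a a a a a a a a a A A B  =>  a a a a a a a a a a A B   (applied A -> a)
  Step 22: a a a a a a a a a a A B  =>  a a a a a a a a a a A A B   (applied A -> A A)
  Step 23: a a a a a a a a a a A A B  =>  a a a a a a a a a a a A B   (applied A -> a)
  Step 24: a a a a a a a a a a a A B  =>  a a a a a a a a a a a A A B   (applied A -> A A)
  Step 25: a a a a a a a a a a a A A B  =>  a a a a a a a a a a a a A B   (applied A -> a)
  Step 26: a a a a a a a a a a a a A B  =>  a a a a a a a a a a a a a B   (applied A -> a)
  Step 27: a a a a a a a a a a a a a B  =>  a a a a a a a a a a a a a B B   (applied B -> B B)
  Step 28: a a a a a a a a a a a a a B B  =>  a a a a a a a a a a a a a B B B   (applied B -> B B)
  Step 29: a a a a a a a a a a a a a B B B  =>  a a a a a a a a a a a a a B B B B   (applied B -> B B)
  Step 30: a a a a a a a a a a a a a B B B B  =>  a a a a a a a a a a a a a B B B B B   (applied B -> B B)
  Step 31: a a a a a a a a a a a a a B B B B B  =>  a a a a a a a a a a a a a b B B B B   (applied B -> b)
  Step 32: a a a a a a a a a a a a a b B B B B  =>  a a a a a a a a a a a a a b b B B B   (applied B -> b)
  Step 33: a a a a a a a a a a a a a b b B B B  =>  a a a a a a a a a a a a a b b B B B B   (applied B -> B B)
  Step 34: a a a a a a a a a a a a a b b B B B B  =>  a a a a a a a a a a a a a b b b B B B   (applied B -> b)
  Step 35: a a a a a a a a a a a a a b b b B B B  =>  a a a a a a a a a a a a a b b b b B B   (applied B -> b)
  Step 36: a a a a a a a a a a a a a b b b b B B  =>  a a a a a a a a a a a a a b b b b B B B   (applied B -> B B)
  Step 37: a a a a a a a a a a a a a b b b b B B B  =>  a a a a a a a a a a a a a b b b b B B B B   (applied B -> B B)
  Step 38: a a a a a a a a a a a a a b b b b B B B B  =>  a a a a a a a a a a a a a b b b b b B B B   (applied B -> b)
  Step 39: a a a a a a a a a a a a a b b b b b B B B  =>  a a a a a a a a a a a a a b b b b b b B B   (applied B -> b)
  Step 40: a a a a a a a a a a a a a b b b b b b B B  =>  a a a a a a a a a a a a a b b b b b b b B   (applied B -> b)
  Step 41: a a a a a a a a a a a a a b b b b b b b B  =>  a a a a a a a a a a a a a b b b b b b b b   (applied B -> b)
Final yield: a a a a a a a a a a a a a b b b b b b b b
Total rewrite steps: 41

41


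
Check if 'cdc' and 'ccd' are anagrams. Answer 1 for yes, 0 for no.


Sort characters of 'cdc': 'ccd'
Sort characters of 'ccd': 'ccd'
Sorted forms match -> they ARE anagrams
Result: 1

1


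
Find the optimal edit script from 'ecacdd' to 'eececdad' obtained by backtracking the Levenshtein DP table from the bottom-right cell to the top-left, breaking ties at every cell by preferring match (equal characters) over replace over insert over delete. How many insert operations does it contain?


Edit distance = 3. Backtracking from cell (6, 8) with preference match > replace > insert > delete,
then listing the resulting alignment 'ecacdd' -> 'eececdad' left to right:
  Step 1: insert 'e' [insertion #1]
  Step 2: keep 'e'
  Step 3: keep 'c'
  Step 4: replace a->e
  Step 5: keep 'c'
  Step 6: keep 'd'
  Step 7: insert 'a' [insertion #2]
  Step 8: keep 'd'
Total insertions: 2

2


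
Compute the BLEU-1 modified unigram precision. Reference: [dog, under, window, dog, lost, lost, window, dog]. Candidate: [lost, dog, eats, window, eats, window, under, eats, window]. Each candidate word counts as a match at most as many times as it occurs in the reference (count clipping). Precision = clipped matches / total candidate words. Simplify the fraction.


Reference word counts: {'dog': 3, 'lost': 2, 'under': 1, 'window': 2}
Checking each candidate word (with clipping):
  'lost' -> in reference (ref count 2, used 1/2) -> match (matches: 1)
  'dog' -> in reference (ref count 3, used 1/3) -> match (matches: 2)
  'eats' -> not in reference -> no match (matches: 2)
  'window' -> in reference (ref count 2, used 1/2) -> match (matches: 3)
  'eats' -> not in reference -> no match (matches: 3)
  'window' -> in reference (ref count 2, used 2/2) -> match (matches: 4)
  'under' -> in reference (ref count 1, used 1/1) -> match (matches: 5)
  'eats' -> not in reference -> no match (matches: 5)
  'window' -> ref count 2 already used up (2/2) -> clipped, no match (matches: 5)
Clipped matches: 5, Candidate length: 9
Precision = 5/9

5/9


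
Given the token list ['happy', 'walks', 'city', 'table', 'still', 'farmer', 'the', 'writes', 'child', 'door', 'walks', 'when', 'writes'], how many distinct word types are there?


Listing all tokens and tracking unique types:
  Token 1: 'happy' -> NEW (unique so far: 1)
  Token 2: 'walks' -> NEW (unique so far: 2)
  Token 3: 'city' -> NEW (unique so far: 3)
  Token 4: 'table' -> NEW (unique so far: 4)
  Token 5: 'still' -> NEW (unique so far: 5)
  Token 6: 'farmer' -> NEW (unique so far: 6)
  Token 7: 'the' -> NEW (unique so far: 7)
  Token 8: 'writes' -> NEW (unique so far: 8)
  Token 9: 'child' -> NEW (unique so far: 9)
  Token 10: 'door' -> NEW (unique so far: 10)
  Token 11: 'walks' -> duplicate (unique so far: 10)
  Token 12: 'when' -> NEW (unique so far: 11)
  Token 13: 'writes' -> duplicate (unique so far: 11)
Unique types: ('child', 'city', 'door', 'farmer', 'happy', 'still', 'table', 'the', 'walks', 'when', 'writes')
Vocabulary size: 11

11


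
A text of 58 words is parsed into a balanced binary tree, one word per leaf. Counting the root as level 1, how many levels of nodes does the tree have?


In a balanced binary tree with n leaves the deepest leaf is ceil(log2(n)) edges below the root,
so counting node levels inclusive of root and leaves gives ceil(log2(n)) + 1 levels.
log2(58) = 5.8580
ceil(5.8580) = 6
levels = 6 + 1 = 7

7


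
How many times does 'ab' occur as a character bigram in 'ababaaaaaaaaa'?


Scanning 'ababaaaaaaaaa' for bigram 'ab':
  Position 0: 'ab' -> MATCH
  Position 1: 'ba' -> no
  Position 2: 'ab' -> MATCH
  Position 3: 'ba' -> no
  Position 4: 'aa' -> no
  Position 5: 'aa' -> no
  Position 6: 'aa' -> no
  Position 7: 'aa' -> no
  Position 8: 'aa' -> no
  Position 9: 'aa' -> no
  Position 10: 'aa' -> no
  Position 11: 'aa' -> no
Total matches: 2

2


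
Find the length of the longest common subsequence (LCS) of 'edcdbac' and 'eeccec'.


DP table for LCS of 'edcdbac' and 'eeccec':
       e  e  c  c  e  c
    0  0  0  0  0  0  0
  e 0  1  1  1  1  1  1
  d 0  1  1  1  1  1  1
  c 0  1  1  2  2  2  2
  d 0  1  1  2  2  2  2
  b 0  1  1  2  2  2  2
  a 0  1  1  2  2  2  2
  c 0  1  1  2  3  3  3
LCS: 'ecc'
LCS length = 3

3


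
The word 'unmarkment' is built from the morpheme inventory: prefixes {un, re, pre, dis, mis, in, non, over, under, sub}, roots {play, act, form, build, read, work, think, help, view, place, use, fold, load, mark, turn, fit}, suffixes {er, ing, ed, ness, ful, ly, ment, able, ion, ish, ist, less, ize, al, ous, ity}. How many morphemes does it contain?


Segmenting 'unmarkment' against the inventory:
  'un' -> prefix (morpheme 1)
  'mark' -> root (morpheme 2)
  'ment' -> suffix (morpheme 3)
Total morphemes: 3

3


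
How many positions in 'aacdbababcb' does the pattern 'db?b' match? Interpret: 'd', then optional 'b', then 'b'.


Pattern: db?b means 'd', then optional 'b', then 'b'.
Scanning 'aacdbababcb' position-by-position:
  Pos 0: window 'aac' -> no
  Pos 1: window 'acd' -> no
  Pos 2: window 'cdb' -> no
  Pos 3: window 'dba' -> MATCH
  Pos 4: window 'bab' -> no
  Pos 5: window 'aba' -> no
  Pos 6: window 'bab' -> no
  Pos 7: window 'abc' -> no
  Pos 8: window 'bcb' -> no
  Pos 9: window 'cb' -> no
  Pos 10: window 'b' -> no
Total matches: 1

1


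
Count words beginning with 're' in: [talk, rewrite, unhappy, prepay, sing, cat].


Checking each word for prefix 're':
  'talk' -> no (count: 0)
  'rewrite' -> YES, starts with 're' (count: 1)
  'unhappy' -> no (count: 1)
  'prepay' -> no (count: 1)
  'sing' -> no (count: 1)
  'cat' -> no (count: 1)
Total with prefix 're': 1

1


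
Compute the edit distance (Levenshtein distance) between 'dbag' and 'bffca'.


Building DP table for s1='dbag' (len 4) and s2='bffca' (len 5):
       b  f  f  c  a
    0  1  2  3  4  5
  d 1  1  2  3  4  5
  b 2  1  2  3  4  5
  a 3  2  2  3  4  4
  g 4  3  3  3  4  5
Edit distance = dp[4][5] = 5

5


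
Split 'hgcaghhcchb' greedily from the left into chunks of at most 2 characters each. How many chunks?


'hgcaghhcchb' has 11 characters.
Chunking with max size 2:
  Chunk 1: 'hg' (positions 0-1)
  Chunk 2: 'ca' (positions 2-3)
  Chunk 3: 'gh' (positions 4-5)
  Chunk 4: 'hc' (positions 6-7)
  Chunk 5: 'ch' (positions 8-9)
  Chunk 6: 'b' (positions 10-10)
Total chunks: ceil(11 / 2) = 6

6


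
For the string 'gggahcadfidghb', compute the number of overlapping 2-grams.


String 'gggahcadfidghb' has length L = 14.
Number of overlapping n-grams = L - n + 1
Substituting: 14 - 2 + 1 = 13

13


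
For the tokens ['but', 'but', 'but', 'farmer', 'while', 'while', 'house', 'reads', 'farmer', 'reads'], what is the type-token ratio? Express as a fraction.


Tokens: 10
Unique types: ('but', 'farmer', 'house', 'reads', 'while') = 5
TTR = 5/10
Simplify: divide both by 5 -> 1/2
TTR = 1/2

1/2


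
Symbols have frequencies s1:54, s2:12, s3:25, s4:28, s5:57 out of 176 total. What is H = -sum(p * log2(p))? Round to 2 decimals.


Computing entropy H = -sum(p_i * log2(p_i)):
  s1: p = 54/176 = 0.3068, -p*log2(p) = 0.5230
  s2: p = 12/176 = 0.0682, -p*log2(p) = 0.2642
  s3: p = 25/176 = 0.1420, -p*log2(p) = 0.3999
  s4: p = 28/176 = 0.1591, -p*log2(p) = 0.4219
  s5: p = 57/176 = 0.3239, -p*log2(p) = 0.5268
H = sum of terms = 2.1358
Rounded to 2 decimals: 2.14

2.14


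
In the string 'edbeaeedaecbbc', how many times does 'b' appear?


Scanning 'edbeaeedaecbbc' for 'b':
  Position 2: 'b' -> MATCH (count: 1)
  Position 11: 'b' -> MATCH (count: 2)
  Position 12: 'b' -> MATCH (count: 3)
Total occurrences of 'b': 3

3


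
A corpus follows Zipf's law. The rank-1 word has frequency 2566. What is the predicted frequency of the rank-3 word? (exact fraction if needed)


Zipf's law: freq(rank) = f1 / rank
f1 = 2566, rank = 3
freq = 2566 / 3
GCD(2566, 3) = 1
Simplified: 2566/3

2566/3


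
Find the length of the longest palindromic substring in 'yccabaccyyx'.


Scanning 'yccabaccyyx' for palindromic substrings.
Substring at positions 0-8: 'yccabaccy'.
Check: reverse('yccabaccy') = 'yccabaccy' -> palindrome confirmed.
Neighbouring characters ('-' / 'y') break symmetry, so it cannot extend further.
No longer palindromic substring exists; longest length = 9

9


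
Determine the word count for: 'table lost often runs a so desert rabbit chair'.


Counting words by splitting on spaces:
  Word 1: 'table'
  Word 2: 'lost'
  Word 3: 'often'
  Word 4: 'runs'
  Word 5: 'a'
  Word 6: 'so'
  Word 7: 'desert'
  Word 8: 'rabbit'
  Word 9: 'chair'
Total words: 9

9


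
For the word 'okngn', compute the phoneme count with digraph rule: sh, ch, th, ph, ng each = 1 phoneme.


Parsing 'okngn' greedily, digraphs first:
  'o' -> vowel phoneme (phonemes so far: 1)
  'k' -> consonant phoneme (phonemes so far: 2)
  'ng' -> digraph (1 consonant phoneme) (phonemes so far: 3)
  'n' -> consonant phoneme (phonemes so far: 4)
Total phonemes: 4

4


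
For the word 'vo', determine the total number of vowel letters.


Scanning each character of 'vo':
  Position 1: 'v' -> consonant (running count: 0)
  Position 2: 'o' -> vowel (running count: 1)
Total vowels: 1

1


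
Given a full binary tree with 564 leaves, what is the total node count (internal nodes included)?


Leaf nodes (terminals): 564
Internal nodes = n - 1 = 564 - 1 = 563
Total = leaves + internal = 564 + 563 = 1127

1127


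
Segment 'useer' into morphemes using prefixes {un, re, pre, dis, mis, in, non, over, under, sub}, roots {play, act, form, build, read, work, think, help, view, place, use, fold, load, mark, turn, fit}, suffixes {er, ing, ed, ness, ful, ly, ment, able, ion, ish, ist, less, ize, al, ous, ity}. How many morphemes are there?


Segmenting 'useer' against the inventory:
  'use' -> root (morpheme 1)
  'er' -> suffix (morpheme 2)
Total morphemes: 2

2


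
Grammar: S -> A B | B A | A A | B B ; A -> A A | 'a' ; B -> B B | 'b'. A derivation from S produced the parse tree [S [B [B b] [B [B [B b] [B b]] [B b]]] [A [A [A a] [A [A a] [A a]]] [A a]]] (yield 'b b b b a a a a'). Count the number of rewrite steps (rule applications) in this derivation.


Every bracketed nonterminal node [X ...] in the tree is produced by exactly one rule application.
Reading the tree off as a leftmost derivation:
  Step 1: S  =>  B A   (applied S -> B A)
  Step 2: B A  =>  B B A   (applied B -> B B)
  Step 3: B B A  =>  b B A   (applied B -> b)
  Step 4: b B A  =>  b B B A   (applied B -> B B)
  Step 5: b B B A  =>  b B B B A   (applied B -> B B)
  Step 6: b B B B A  =>  b b B B A   (applied B -> b)
  Step 7: b b B B A  =>  b b b B A   (applied B -> b)
  Step 8: b b b B A  =>  b b b b A   (applied B -> b)
  Step 9: b b b b A  =>  b b b b A A   (applied A -> A A)
  Step 10: b b b b A A  =>  b b b b A A A   (applied A -> A A)
  Step 11: b b b b A A A  =>  b b b b a A A   (applied A -> a)
  Step 12: b b b b a A A  =>  b b b b a A A A   (applied A -> A A)
  Step 13: b b b b a A A A  =>  b b b b a a A A   (applied A -> a)
  Step 14: b b b b a a A A  =>  b b b b a a a A   (applied A -> a)
  Step 15: b b b b a a a A  =>  b b b b a a a a   (applied A -> a)
Final yield: b b b b a a a a
Total rewrite steps: 15

15


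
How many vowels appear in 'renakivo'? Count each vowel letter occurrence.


Scanning each character of 'renakivo':
  Position 1: 'r' -> consonant (running count: 0)
  Position 2: 'e' -> vowel (running count: 1)
  Position 3: 'n' -> consonant (running count: 1)
  Position 4: 'a' -> vowel (running count: 2)
  Position 5: 'k' -> consonant (running count: 2)
  Position 6: 'i' -> vowel (running count: 3)
  Position 7: 'v' -> consonant (running count: 3)
  Position 8: 'o' -> vowel (running count: 4)
Total vowels: 4

4


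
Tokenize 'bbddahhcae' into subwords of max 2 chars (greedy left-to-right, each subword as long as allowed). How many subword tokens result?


'bbddahhcae' has 10 characters.
Chunking with max size 2:
  Chunk 1: 'bb' (positions 0-1)
  Chunk 2: 'dd' (positions 2-3)
  Chunk 3: 'ah' (positions 4-5)
  Chunk 4: 'hc' (positions 6-7)
  Chunk 5: 'ae' (positions 8-9)
Total chunks: ceil(10 / 2) = 5

5


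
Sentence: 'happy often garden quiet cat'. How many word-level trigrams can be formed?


Word trigrams from [5] words:
  Trigram 1: (happy often garden)
  Trigram 2: (often garden quiet)
  Trigram 3: (garden quiet cat)
Total word trigrams: 5 - 2 = 3

3


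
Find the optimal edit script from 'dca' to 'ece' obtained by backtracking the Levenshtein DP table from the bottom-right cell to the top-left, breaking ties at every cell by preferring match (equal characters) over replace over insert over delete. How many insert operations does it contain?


Edit distance = 2. Backtracking from cell (3, 3) with preference match > replace > insert > delete,
then listing the resulting alignment 'dca' -> 'ece' left to right:
  Step 1: replace d->e
  Step 2: keep 'c'
  Step 3: replace a->e
Total insertions: 0

0


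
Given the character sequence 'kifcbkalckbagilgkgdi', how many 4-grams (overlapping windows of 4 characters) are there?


String 'kifcbkalckbagilgkgdi' has length L = 20.
Number of overlapping n-grams = L - n + 1
Substituting: 20 - 4 + 1 = 17

17


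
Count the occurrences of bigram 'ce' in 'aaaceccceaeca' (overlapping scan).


Scanning 'aaaceccceaeca' for bigram 'ce':
  Position 0: 'aa' -> no
  Position 1: 'aa' -> no
  Position 2: 'ac' -> no
  Position 3: 'ce' -> MATCH
  Position 4: 'ec' -> no
  Position 5: 'cc' -> no
  Position 6: 'cc' -> no
  Position 7: 'ce' -> MATCH
  Position 8: 'ea' -> no
  Position 9: 'ae' -> no
  Position 10: 'ec' -> no
  Position 11: 'ca' -> no
Total matches: 2

2
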